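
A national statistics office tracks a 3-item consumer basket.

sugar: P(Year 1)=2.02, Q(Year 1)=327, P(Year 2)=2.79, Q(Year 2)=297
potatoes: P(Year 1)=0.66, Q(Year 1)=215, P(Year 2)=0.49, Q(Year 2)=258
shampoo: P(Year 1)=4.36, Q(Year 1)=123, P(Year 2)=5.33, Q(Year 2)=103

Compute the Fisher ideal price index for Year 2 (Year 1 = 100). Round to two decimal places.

Laspeyres component (base-period weights):
ΣP(Year 2)Q(Year 1) = 2.79×327 + 0.49×215 + 5.33×123 = 912.33 + 105.35 + 655.59 = 1673.27
ΣP(Year 1)Q(Year 1) = 2.02×327 + 0.66×215 + 4.36×123 = 660.54 + 141.9 + 536.28 = 1338.72
L = 1673.27 / 1338.72 × 100 = 124.9903
Paasche component (current-period weights):
ΣP(Year 2)Q(Year 2) = 2.79×297 + 0.49×258 + 5.33×103 = 828.63 + 126.42 + 548.99 = 1504.04
ΣP(Year 1)Q(Year 2) = 2.02×297 + 0.66×258 + 4.36×103 = 599.94 + 170.28 + 449.08 = 1219.3
P = 1504.04 / 1219.3 × 100 = 123.3527
Fisher = √(L × P) = √(124.9903 × 123.3527) = 124.1688

124.17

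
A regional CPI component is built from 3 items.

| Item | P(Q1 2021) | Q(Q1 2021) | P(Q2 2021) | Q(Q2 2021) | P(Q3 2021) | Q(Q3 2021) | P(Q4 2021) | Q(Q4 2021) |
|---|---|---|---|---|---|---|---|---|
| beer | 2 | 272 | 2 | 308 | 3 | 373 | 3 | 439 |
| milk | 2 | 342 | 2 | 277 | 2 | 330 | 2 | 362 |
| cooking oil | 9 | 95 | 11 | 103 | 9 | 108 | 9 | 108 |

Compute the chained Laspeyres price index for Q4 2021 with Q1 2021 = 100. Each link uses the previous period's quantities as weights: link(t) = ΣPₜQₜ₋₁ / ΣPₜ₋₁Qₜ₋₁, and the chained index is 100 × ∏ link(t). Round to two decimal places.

113.95

Link Q1 2021→Q2 2021:
ΣP(Q2 2021)Q(Q1 2021) = 2×272 + 2×342 + 11×95 = 544 + 684 + 1045 = 2273
ΣP(Q1 2021)Q(Q1 2021) = 2×272 + 2×342 + 9×95 = 544 + 684 + 855 = 2083
link = 2273/2083 = 1.091215
Link Q2 2021→Q3 2021:
ΣP(Q3 2021)Q(Q2 2021) = 3×308 + 2×277 + 9×103 = 924 + 554 + 927 = 2405
ΣP(Q2 2021)Q(Q2 2021) = 2×308 + 2×277 + 11×103 = 616 + 554 + 1133 = 2303
link = 2405/2303 = 1.044290
Link Q3 2021→Q4 2021:
ΣP(Q4 2021)Q(Q3 2021) = 3×373 + 2×330 + 9×108 = 1119 + 660 + 972 = 2751
ΣP(Q3 2021)Q(Q3 2021) = 3×373 + 2×330 + 9×108 = 1119 + 660 + 972 = 2751
link = 2751/2751 = 1.000000
Chained index = 100 × 1.091215 × 1.044290 × 1.000000 = 113.9545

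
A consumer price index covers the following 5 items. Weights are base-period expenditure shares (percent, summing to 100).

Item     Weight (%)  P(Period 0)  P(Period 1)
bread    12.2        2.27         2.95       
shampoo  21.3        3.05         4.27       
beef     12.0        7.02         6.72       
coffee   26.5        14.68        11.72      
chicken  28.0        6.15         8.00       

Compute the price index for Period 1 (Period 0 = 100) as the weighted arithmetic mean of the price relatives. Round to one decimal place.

114.7

bread: 12.2 × (2.95/2.27) = 12.2 × 1.299559 = 15.8546
shampoo: 21.3 × (4.27/3.05) = 21.3 × 1.400000 = 29.8200
beef: 12.0 × (6.72/7.02) = 12.0 × 0.957265 = 11.4872
coffee: 26.5 × (11.72/14.68) = 26.5 × 0.798365 = 21.1567
chicken: 28.0 × (8.00/6.15) = 28.0 × 1.300813 = 36.4228
Index = Σ wᵢ·(p₁ᵢ/p₀ᵢ) = 15.8546 + 29.8200 + 11.4872 + 21.1567 + 36.4228 = 114.7412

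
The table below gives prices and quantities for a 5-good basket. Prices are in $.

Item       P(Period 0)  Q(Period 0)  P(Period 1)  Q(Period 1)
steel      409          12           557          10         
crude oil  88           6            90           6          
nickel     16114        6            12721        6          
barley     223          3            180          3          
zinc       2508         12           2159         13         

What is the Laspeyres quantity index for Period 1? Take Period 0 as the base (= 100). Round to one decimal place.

Laspeyres quantity index uses base-period prices as weights.
ΣP(Period 0)·Q(Period 1) = 409×10 + 88×6 + 16114×6 + 223×3 + 2508×13 = 4090 + 528 + 96684 + 669 + 32604 = 134575
ΣP(Period 0)·Q(Period 0) = 409×12 + 88×6 + 16114×6 + 223×3 + 2508×12 = 4908 + 528 + 96684 + 669 + 30096 = 132885
Index = 134575 / 132885 × 100 = 101.2718

101.3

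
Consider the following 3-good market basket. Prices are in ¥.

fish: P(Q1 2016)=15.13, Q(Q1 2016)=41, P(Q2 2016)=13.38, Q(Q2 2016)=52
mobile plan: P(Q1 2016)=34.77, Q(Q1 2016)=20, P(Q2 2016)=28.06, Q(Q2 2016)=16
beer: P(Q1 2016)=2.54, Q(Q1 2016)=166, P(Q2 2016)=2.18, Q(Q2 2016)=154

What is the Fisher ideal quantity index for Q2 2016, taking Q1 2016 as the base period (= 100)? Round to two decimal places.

100.21

Laspeyres component (base-period weights):
ΣP(Q1 2016)Q(Q2 2016) = 15.13×52 + 34.77×16 + 2.54×154 = 786.76 + 556.32 + 391.16 = 1734.24
ΣP(Q1 2016)Q(Q1 2016) = 15.13×41 + 34.77×20 + 2.54×166 = 620.33 + 695.4 + 421.64 = 1737.37
L = 1734.24 / 1737.37 × 100 = 99.8198
Paasche component (current-period weights):
ΣP(Q2 2016)Q(Q2 2016) = 13.38×52 + 28.06×16 + 2.18×154 = 695.76 + 448.96 + 335.72 = 1480.44
ΣP(Q2 2016)Q(Q1 2016) = 13.38×41 + 28.06×20 + 2.18×166 = 548.58 + 561.2 + 361.88 = 1471.66
P = 1480.44 / 1471.66 × 100 = 100.5966
Fisher = √(L × P) = √(99.8198 × 100.5966) = 100.2075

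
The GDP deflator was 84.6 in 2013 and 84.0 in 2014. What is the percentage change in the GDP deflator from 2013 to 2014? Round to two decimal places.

Change = (84.0 − 84.6) / 84.6 × 100
       = -0.6 / 84.6 × 100 = -0.7092%

-0.71%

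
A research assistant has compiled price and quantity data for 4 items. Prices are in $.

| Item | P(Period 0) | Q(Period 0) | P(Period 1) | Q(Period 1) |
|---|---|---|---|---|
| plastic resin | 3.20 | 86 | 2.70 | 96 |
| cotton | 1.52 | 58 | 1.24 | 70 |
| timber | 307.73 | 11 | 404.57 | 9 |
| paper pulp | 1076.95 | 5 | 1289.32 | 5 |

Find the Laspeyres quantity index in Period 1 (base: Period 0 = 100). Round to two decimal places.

Laspeyres quantity index uses base-period prices as weights.
ΣP(Period 0)·Q(Period 1) = 3.20×96 + 1.52×70 + 307.73×9 + 1076.95×5 = 307.2 + 106.4 + 2769.57 + 5384.75 = 8567.92
ΣP(Period 0)·Q(Period 0) = 3.20×86 + 1.52×58 + 307.73×11 + 1076.95×5 = 275.2 + 88.16 + 3385.03 + 5384.75 = 9133.14
Index = 8567.92 / 9133.14 × 100 = 93.8113

93.81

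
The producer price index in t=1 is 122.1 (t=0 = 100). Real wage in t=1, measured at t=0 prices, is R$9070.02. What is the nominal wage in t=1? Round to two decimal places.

Nominal = Real × (Index/100) = 9070.02 × (122.1/100)
        = 9070.02 × 1.221 = 11074.4944

11074.49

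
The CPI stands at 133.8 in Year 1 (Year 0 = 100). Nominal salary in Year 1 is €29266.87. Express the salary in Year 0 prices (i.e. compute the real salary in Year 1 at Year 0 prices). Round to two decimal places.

21873.59

Real = Nominal ÷ (Index/100) = 29266.87 ÷ (133.8/100)
     = 29266.87 ÷ 1.338 = 21873.5949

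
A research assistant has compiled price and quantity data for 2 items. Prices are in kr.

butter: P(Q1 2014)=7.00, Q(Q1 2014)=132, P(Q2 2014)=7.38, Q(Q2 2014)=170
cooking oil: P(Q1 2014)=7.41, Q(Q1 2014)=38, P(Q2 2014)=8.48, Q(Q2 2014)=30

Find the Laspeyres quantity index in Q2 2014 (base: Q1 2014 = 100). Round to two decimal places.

117.15

Laspeyres quantity index uses base-period prices as weights.
ΣP(Q1 2014)·Q(Q2 2014) = 7.00×170 + 7.41×30 = 1190 + 222.3 = 1412.3
ΣP(Q1 2014)·Q(Q1 2014) = 7.00×132 + 7.41×38 = 924 + 281.58 = 1205.58
Index = 1412.3 / 1205.58 × 100 = 117.1469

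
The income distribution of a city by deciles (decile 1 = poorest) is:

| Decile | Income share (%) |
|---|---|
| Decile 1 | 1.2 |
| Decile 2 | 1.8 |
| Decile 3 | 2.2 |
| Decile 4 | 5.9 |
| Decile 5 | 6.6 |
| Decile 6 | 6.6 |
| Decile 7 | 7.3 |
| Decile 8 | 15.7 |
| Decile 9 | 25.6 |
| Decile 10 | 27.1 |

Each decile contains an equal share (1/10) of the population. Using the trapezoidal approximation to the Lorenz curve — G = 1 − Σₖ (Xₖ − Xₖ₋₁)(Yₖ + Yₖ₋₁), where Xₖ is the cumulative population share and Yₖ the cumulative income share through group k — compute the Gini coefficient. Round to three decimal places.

Cumulative income shares Yₖ: 0.0120, 0.0300, 0.0520, 0.1110, 0.1770, 0.2430, 0.3160, 0.4730, 0.7290, 1.0000
Σ (Xₖ−Xₖ₋₁)(Yₖ+Yₖ₋₁) = (1/10)(0.0120+0.0000) + (1/10)(0.0300+0.0120) + (1/10)(0.0520+0.0300) + (1/10)(0.1110+0.0520) + (1/10)(0.1770+0.1110) + (1/10)(0.2430+0.1770) + (1/10)(0.3160+0.2430) + (1/10)(0.4730+0.3160) + (1/10)(0.7290+0.4730) + (1/10)(1.0000+0.7290)
  = 0.0012 + 0.0042 + 0.0082 + 0.0163 + 0.0288 + 0.0420 + 0.0559 + 0.0789 + 0.1202 + 0.1729 = 0.5286
G = 1 − 0.5286 = 0.4714

0.471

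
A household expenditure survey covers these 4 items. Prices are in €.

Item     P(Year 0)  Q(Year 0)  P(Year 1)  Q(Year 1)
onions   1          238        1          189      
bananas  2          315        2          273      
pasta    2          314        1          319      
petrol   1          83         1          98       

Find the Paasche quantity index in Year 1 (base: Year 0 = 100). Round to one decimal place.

91.1

Paasche quantity index uses current-period prices as weights.
ΣP(Year 1)·Q(Year 1) = 1×189 + 2×273 + 1×319 + 1×98 = 189 + 546 + 319 + 98 = 1152
ΣP(Year 1)·Q(Year 0) = 1×238 + 2×315 + 1×314 + 1×83 = 238 + 630 + 314 + 83 = 1265
Index = 1152 / 1265 × 100 = 91.0672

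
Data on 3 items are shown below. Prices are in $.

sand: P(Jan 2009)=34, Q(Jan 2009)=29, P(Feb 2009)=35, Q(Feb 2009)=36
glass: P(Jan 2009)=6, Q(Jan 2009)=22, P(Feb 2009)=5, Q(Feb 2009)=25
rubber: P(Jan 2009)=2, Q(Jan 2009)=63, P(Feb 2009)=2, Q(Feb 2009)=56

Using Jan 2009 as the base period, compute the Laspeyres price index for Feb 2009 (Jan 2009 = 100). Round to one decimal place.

Laspeyres price index uses base-period quantities as weights.
ΣP(Feb 2009)·Q(Jan 2009) = 35×29 + 5×22 + 2×63 = 1015 + 110 + 126 = 1251
ΣP(Jan 2009)·Q(Jan 2009) = 34×29 + 6×22 + 2×63 = 986 + 132 + 126 = 1244
Index = 1251 / 1244 × 100 = 100.5627

100.6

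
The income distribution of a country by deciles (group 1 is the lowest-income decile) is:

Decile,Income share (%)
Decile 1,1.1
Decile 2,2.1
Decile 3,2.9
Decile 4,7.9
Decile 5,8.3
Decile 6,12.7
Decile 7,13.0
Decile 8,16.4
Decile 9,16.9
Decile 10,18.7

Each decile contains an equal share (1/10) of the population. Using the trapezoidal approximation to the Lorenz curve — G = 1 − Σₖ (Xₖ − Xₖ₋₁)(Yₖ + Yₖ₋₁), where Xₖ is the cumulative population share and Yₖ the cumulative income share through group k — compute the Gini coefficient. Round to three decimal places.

Cumulative income shares Yₖ: 0.0110, 0.0320, 0.0610, 0.1400, 0.2230, 0.3500, 0.4800, 0.6440, 0.8130, 1.0000
Σ (Xₖ−Xₖ₋₁)(Yₖ+Yₖ₋₁) = (1/10)(0.0110+0.0000) + (1/10)(0.0320+0.0110) + (1/10)(0.0610+0.0320) + (1/10)(0.1400+0.0610) + (1/10)(0.2230+0.1400) + (1/10)(0.3500+0.2230) + (1/10)(0.4800+0.3500) + (1/10)(0.6440+0.4800) + (1/10)(0.8130+0.6440) + (1/10)(1.0000+0.8130)
  = 0.0011 + 0.0043 + 0.0093 + 0.0201 + 0.0363 + 0.0573 + 0.0830 + 0.1124 + 0.1457 + 0.1813 = 0.6508
G = 1 − 0.6508 = 0.3492

0.349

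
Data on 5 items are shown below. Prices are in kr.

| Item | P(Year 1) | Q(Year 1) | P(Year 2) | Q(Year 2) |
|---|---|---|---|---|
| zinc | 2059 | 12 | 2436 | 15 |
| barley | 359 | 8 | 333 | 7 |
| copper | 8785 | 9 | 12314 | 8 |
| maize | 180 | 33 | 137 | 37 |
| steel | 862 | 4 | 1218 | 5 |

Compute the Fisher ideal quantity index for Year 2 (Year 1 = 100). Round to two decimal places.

98.23

Laspeyres component (base-period weights):
ΣP(Year 1)Q(Year 2) = 2059×15 + 359×7 + 8785×8 + 180×37 + 862×5 = 30885 + 2513 + 70280 + 6660 + 4310 = 114648
ΣP(Year 1)Q(Year 1) = 2059×12 + 359×8 + 8785×9 + 180×33 + 862×4 = 24708 + 2872 + 79065 + 5940 + 3448 = 116033
L = 114648 / 116033 × 100 = 98.8064
Paasche component (current-period weights):
ΣP(Year 2)Q(Year 2) = 2436×15 + 333×7 + 12314×8 + 137×37 + 1218×5 = 36540 + 2331 + 98512 + 5069 + 6090 = 148542
ΣP(Year 2)Q(Year 1) = 2436×12 + 333×8 + 12314×9 + 137×33 + 1218×4 = 29232 + 2664 + 110826 + 4521 + 4872 = 152115
P = 148542 / 152115 × 100 = 97.6511
Fisher = √(L × P) = √(98.8064 × 97.6511) = 98.2270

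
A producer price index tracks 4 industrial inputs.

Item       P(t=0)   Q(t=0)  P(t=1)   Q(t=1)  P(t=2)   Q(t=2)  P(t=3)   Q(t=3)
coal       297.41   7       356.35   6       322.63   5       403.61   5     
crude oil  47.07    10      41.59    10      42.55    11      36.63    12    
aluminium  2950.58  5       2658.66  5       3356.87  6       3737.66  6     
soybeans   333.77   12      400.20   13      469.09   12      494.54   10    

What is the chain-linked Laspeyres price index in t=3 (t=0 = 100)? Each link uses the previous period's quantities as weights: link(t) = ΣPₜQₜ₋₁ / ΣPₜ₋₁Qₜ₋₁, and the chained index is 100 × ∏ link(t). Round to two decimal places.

130.64

Link t=0→t=1:
ΣP(t=1)Q(t=0) = 356.35×7 + 41.59×10 + 2658.66×5 + 400.20×12 = 2494.45 + 415.9 + 13293.3 + 4802.4 = 21006.05
ΣP(t=0)Q(t=0) = 297.41×7 + 47.07×10 + 2950.58×5 + 333.77×12 = 2081.87 + 470.7 + 14752.9 + 4005.24 = 21310.71
link = 21006.05/21310.71 = 0.985704
Link t=1→t=2:
ΣP(t=2)Q(t=1) = 322.63×6 + 42.55×10 + 3356.87×5 + 469.09×13 = 1935.78 + 425.5 + 16784.35 + 6098.17 = 25243.8
ΣP(t=1)Q(t=1) = 356.35×6 + 41.59×10 + 2658.66×5 + 400.20×13 = 2138.1 + 415.9 + 13293.3 + 5202.6 = 21049.9
link = 25243.8/21049.9 = 1.199236
Link t=2→t=3:
ΣP(t=3)Q(t=2) = 403.61×5 + 36.63×11 + 3737.66×6 + 494.54×12 = 2018.05 + 402.93 + 22425.96 + 5934.48 = 30781.42
ΣP(t=2)Q(t=2) = 322.63×5 + 42.55×11 + 3356.87×6 + 469.09×12 = 1613.15 + 468.05 + 20141.22 + 5629.08 = 27851.5
link = 30781.42/27851.5 = 1.105198
Chained index = 100 × 0.985704 × 1.199236 × 1.105198 = 130.6445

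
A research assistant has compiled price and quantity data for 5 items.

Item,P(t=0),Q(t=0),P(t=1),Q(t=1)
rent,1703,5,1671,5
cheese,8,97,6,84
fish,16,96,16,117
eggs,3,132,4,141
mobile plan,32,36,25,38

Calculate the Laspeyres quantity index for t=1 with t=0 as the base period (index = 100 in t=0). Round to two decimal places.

Laspeyres quantity index uses base-period prices as weights.
ΣP(t=0)·Q(t=1) = 1703×5 + 8×84 + 16×117 + 3×141 + 32×38 = 8515 + 672 + 1872 + 423 + 1216 = 12698
ΣP(t=0)·Q(t=0) = 1703×5 + 8×97 + 16×96 + 3×132 + 32×36 = 8515 + 776 + 1536 + 396 + 1152 = 12375
Index = 12698 / 12375 × 100 = 102.6101

102.61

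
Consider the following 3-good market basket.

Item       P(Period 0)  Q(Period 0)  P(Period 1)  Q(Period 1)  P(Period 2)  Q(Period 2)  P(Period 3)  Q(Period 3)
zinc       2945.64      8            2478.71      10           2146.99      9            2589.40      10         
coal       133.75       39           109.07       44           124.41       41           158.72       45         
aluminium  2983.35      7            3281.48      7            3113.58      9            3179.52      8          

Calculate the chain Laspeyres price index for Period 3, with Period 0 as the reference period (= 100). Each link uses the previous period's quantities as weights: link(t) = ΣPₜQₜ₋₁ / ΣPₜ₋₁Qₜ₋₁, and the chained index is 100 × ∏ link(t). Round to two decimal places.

97.88

Link Period 0→Period 1:
ΣP(Period 1)Q(Period 0) = 2478.71×8 + 109.07×39 + 3281.48×7 = 19829.68 + 4253.73 + 22970.36 = 47053.77
ΣP(Period 0)Q(Period 0) = 2945.64×8 + 133.75×39 + 2983.35×7 = 23565.12 + 5216.25 + 20883.45 = 49664.82
link = 47053.77/49664.82 = 0.947427
Link Period 1→Period 2:
ΣP(Period 2)Q(Period 1) = 2146.99×10 + 124.41×44 + 3113.58×7 = 21469.9 + 5474.04 + 21795.06 = 48739
ΣP(Period 1)Q(Period 1) = 2478.71×10 + 109.07×44 + 3281.48×7 = 24787.1 + 4799.08 + 22970.36 = 52556.54
link = 48739/52556.54 = 0.927363
Link Period 2→Period 3:
ΣP(Period 3)Q(Period 2) = 2589.40×9 + 158.72×41 + 3179.52×9 = 23304.6 + 6507.52 + 28615.68 = 58427.8
ΣP(Period 2)Q(Period 2) = 2146.99×9 + 124.41×41 + 3113.58×9 = 19322.91 + 5100.81 + 28022.22 = 52445.94
link = 58427.8/52445.94 = 1.114058
Chained index = 100 × 0.947427 × 0.927363 × 1.114058 = 97.8821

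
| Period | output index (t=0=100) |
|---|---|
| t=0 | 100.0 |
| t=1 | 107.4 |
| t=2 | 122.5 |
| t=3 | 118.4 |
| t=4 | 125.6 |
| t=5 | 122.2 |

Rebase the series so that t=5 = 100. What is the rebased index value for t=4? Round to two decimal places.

102.78

Rebased(t=4) = 125.6 / 122.2 × 100 = 102.7823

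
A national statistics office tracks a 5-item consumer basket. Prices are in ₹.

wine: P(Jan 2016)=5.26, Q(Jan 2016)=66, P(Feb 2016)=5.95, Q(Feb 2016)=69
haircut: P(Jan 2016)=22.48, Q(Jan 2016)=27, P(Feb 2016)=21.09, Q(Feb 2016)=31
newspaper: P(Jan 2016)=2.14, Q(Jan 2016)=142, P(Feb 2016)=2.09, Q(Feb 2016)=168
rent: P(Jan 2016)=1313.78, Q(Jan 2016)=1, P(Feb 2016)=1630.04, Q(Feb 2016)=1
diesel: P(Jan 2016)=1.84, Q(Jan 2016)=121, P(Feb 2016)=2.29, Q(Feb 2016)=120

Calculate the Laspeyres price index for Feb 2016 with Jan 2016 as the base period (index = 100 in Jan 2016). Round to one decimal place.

113.3

Laspeyres price index uses base-period quantities as weights.
ΣP(Feb 2016)·Q(Jan 2016) = 5.95×66 + 21.09×27 + 2.09×142 + 1630.04×1 + 2.29×121 = 392.7 + 569.43 + 296.78 + 1630.04 + 277.09 = 3166.04
ΣP(Jan 2016)·Q(Jan 2016) = 5.26×66 + 22.48×27 + 2.14×142 + 1313.78×1 + 1.84×121 = 347.16 + 606.96 + 303.88 + 1313.78 + 222.64 = 2794.42
Index = 3166.04 / 2794.42 × 100 = 113.2986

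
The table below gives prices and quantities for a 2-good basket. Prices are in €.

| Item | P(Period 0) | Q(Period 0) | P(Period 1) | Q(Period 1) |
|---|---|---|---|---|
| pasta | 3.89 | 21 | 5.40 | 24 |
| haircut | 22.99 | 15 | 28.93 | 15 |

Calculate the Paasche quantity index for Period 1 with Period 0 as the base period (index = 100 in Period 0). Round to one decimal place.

103.0

Paasche quantity index uses current-period prices as weights.
ΣP(Period 1)·Q(Period 1) = 5.40×24 + 28.93×15 = 129.6 + 433.95 = 563.55
ΣP(Period 1)·Q(Period 0) = 5.40×21 + 28.93×15 = 113.4 + 433.95 = 547.35
Index = 563.55 / 547.35 × 100 = 102.9597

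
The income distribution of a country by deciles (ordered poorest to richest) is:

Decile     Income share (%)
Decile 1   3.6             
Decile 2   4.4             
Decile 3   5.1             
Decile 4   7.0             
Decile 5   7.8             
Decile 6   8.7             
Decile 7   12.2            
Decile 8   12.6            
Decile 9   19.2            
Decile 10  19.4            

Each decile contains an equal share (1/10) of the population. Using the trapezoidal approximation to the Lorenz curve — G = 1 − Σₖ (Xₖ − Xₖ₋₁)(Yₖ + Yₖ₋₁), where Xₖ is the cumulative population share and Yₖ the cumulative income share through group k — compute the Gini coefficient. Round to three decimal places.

0.300

Cumulative income shares Yₖ: 0.0360, 0.0800, 0.1310, 0.2010, 0.2790, 0.3660, 0.4880, 0.6140, 0.8060, 1.0000
Σ (Xₖ−Xₖ₋₁)(Yₖ+Yₖ₋₁) = (1/10)(0.0360+0.0000) + (1/10)(0.0800+0.0360) + (1/10)(0.1310+0.0800) + (1/10)(0.2010+0.1310) + (1/10)(0.2790+0.2010) + (1/10)(0.3660+0.2790) + (1/10)(0.4880+0.3660) + (1/10)(0.6140+0.4880) + (1/10)(0.8060+0.6140) + (1/10)(1.0000+0.8060)
  = 0.0036 + 0.0116 + 0.0211 + 0.0332 + 0.0480 + 0.0645 + 0.0854 + 0.1102 + 0.1420 + 0.1806 = 0.7002
G = 1 − 0.7002 = 0.2998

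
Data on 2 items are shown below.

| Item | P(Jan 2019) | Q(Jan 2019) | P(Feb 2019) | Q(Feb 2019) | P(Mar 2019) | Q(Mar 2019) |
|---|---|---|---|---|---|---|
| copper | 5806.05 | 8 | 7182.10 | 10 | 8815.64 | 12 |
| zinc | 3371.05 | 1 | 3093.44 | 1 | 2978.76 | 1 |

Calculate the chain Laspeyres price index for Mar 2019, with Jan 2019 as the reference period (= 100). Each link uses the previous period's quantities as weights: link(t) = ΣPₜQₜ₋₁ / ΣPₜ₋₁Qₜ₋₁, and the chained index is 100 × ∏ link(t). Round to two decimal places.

Link Jan 2019→Feb 2019:
ΣP(Feb 2019)Q(Jan 2019) = 7182.10×8 + 3093.44×1 = 57456.8 + 3093.44 = 60550.24
ΣP(Jan 2019)Q(Jan 2019) = 5806.05×8 + 3371.05×1 = 46448.4 + 3371.05 = 49819.45
link = 60550.24/49819.45 = 1.215394
Link Feb 2019→Mar 2019:
ΣP(Mar 2019)Q(Feb 2019) = 8815.64×10 + 2978.76×1 = 88156.4 + 2978.76 = 91135.16
ΣP(Feb 2019)Q(Feb 2019) = 7182.10×10 + 3093.44×1 = 71821 + 3093.44 = 74914.44
link = 91135.16/74914.44 = 1.216523
Chained index = 100 × 1.215394 × 1.216523 = 147.8555

147.86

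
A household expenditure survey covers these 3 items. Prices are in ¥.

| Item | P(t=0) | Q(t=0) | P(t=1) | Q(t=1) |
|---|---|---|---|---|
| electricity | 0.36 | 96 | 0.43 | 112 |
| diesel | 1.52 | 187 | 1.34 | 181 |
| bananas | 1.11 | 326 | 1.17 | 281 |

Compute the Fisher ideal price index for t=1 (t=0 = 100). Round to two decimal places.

Laspeyres component (base-period weights):
ΣP(t=1)Q(t=0) = 0.43×96 + 1.34×187 + 1.17×326 = 41.28 + 250.58 + 381.42 = 673.28
ΣP(t=0)Q(t=0) = 0.36×96 + 1.52×187 + 1.11×326 = 34.56 + 284.24 + 361.86 = 680.66
L = 673.28 / 680.66 × 100 = 98.9158
Paasche component (current-period weights):
ΣP(t=1)Q(t=1) = 0.43×112 + 1.34×181 + 1.17×281 = 48.16 + 242.54 + 328.77 = 619.47
ΣP(t=0)Q(t=1) = 0.36×112 + 1.52×181 + 1.11×281 = 40.32 + 275.12 + 311.91 = 627.35
P = 619.47 / 627.35 × 100 = 98.7439
Fisher = √(L × P) = √(98.9158 × 98.7439) = 98.8298

98.83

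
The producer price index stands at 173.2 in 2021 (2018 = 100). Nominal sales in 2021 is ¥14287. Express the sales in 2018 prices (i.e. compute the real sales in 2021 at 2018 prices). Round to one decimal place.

8248.8

Real = Nominal ÷ (Index/100) = 14287 ÷ (173.2/100)
     = 14287 ÷ 1.732 = 8248.8453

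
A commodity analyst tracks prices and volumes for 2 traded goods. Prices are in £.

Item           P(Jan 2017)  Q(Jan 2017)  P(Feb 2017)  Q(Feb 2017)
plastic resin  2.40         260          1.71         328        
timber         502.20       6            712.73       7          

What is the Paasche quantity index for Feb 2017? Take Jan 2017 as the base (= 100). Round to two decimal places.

117.56

Paasche quantity index uses current-period prices as weights.
ΣP(Feb 2017)·Q(Feb 2017) = 1.71×328 + 712.73×7 = 560.88 + 4989.11 = 5549.99
ΣP(Feb 2017)·Q(Jan 2017) = 1.71×260 + 712.73×6 = 444.6 + 4276.38 = 4720.98
Index = 5549.99 / 4720.98 × 100 = 117.5601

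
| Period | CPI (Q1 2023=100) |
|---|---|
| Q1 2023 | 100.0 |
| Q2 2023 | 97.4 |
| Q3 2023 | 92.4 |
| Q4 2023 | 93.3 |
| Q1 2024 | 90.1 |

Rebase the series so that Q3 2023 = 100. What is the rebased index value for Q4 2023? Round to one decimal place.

Rebased(Q4 2023) = 93.3 / 92.4 × 100 = 100.9740

101.0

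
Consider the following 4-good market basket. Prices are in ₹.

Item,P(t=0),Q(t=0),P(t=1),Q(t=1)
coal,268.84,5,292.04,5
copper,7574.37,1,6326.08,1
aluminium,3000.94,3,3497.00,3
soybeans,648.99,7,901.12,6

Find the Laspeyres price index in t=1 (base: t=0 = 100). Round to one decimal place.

Laspeyres price index uses base-period quantities as weights.
ΣP(t=1)·Q(t=0) = 292.04×5 + 6326.08×1 + 3497.00×3 + 901.12×7 = 1460.2 + 6326.08 + 10491 + 6307.84 = 24585.12
ΣP(t=0)·Q(t=0) = 268.84×5 + 7574.37×1 + 3000.94×3 + 648.99×7 = 1344.2 + 7574.37 + 9002.82 + 4542.93 = 22464.32
Index = 24585.12 / 22464.32 × 100 = 109.4407

109.4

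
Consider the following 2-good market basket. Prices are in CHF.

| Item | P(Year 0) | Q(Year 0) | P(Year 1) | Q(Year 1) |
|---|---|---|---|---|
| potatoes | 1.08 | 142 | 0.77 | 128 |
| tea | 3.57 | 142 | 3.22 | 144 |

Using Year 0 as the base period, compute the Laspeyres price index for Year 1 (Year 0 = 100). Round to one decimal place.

85.8

Laspeyres price index uses base-period quantities as weights.
ΣP(Year 1)·Q(Year 0) = 0.77×142 + 3.22×142 = 109.34 + 457.24 = 566.58
ΣP(Year 0)·Q(Year 0) = 1.08×142 + 3.57×142 = 153.36 + 506.94 = 660.3
Index = 566.58 / 660.3 × 100 = 85.8065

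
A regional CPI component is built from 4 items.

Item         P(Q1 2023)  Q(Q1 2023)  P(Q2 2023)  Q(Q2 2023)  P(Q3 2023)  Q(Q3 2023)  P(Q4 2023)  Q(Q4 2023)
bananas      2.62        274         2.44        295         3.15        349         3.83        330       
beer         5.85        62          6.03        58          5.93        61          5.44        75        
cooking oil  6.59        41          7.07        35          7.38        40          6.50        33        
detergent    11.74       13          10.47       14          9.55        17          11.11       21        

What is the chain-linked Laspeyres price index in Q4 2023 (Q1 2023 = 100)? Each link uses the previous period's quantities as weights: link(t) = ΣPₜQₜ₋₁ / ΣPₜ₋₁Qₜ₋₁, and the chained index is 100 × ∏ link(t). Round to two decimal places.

Link Q1 2023→Q2 2023:
ΣP(Q2 2023)Q(Q1 2023) = 2.44×274 + 6.03×62 + 7.07×41 + 10.47×13 = 668.56 + 373.86 + 289.87 + 136.11 = 1468.4
ΣP(Q1 2023)Q(Q1 2023) = 2.62×274 + 5.85×62 + 6.59×41 + 11.74×13 = 717.88 + 362.7 + 270.19 + 152.62 = 1503.39
link = 1468.4/1503.39 = 0.976726
Link Q2 2023→Q3 2023:
ΣP(Q3 2023)Q(Q2 2023) = 3.15×295 + 5.93×58 + 7.38×35 + 9.55×14 = 929.25 + 343.94 + 258.3 + 133.7 = 1665.19
ΣP(Q2 2023)Q(Q2 2023) = 2.44×295 + 6.03×58 + 7.07×35 + 10.47×14 = 719.8 + 349.74 + 247.45 + 146.58 = 1463.57
link = 1665.19/1463.57 = 1.137759
Link Q3 2023→Q4 2023:
ΣP(Q4 2023)Q(Q3 2023) = 3.83×349 + 5.44×61 + 6.50×40 + 11.11×17 = 1336.67 + 331.84 + 260 + 188.87 = 2117.38
ΣP(Q3 2023)Q(Q3 2023) = 3.15×349 + 5.93×61 + 7.38×40 + 9.55×17 = 1099.35 + 361.73 + 295.2 + 162.35 = 1918.63
link = 2117.38/1918.63 = 1.103590
Chained index = 100 × 0.976726 × 1.137759 × 1.103590 = 122.6396

122.64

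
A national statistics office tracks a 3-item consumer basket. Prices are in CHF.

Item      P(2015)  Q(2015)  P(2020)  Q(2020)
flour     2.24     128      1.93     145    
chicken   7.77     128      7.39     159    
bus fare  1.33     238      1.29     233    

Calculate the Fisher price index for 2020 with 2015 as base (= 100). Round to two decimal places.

Laspeyres component (base-period weights):
ΣP(2020)Q(2015) = 1.93×128 + 7.39×128 + 1.29×238 = 247.04 + 945.92 + 307.02 = 1499.98
ΣP(2015)Q(2015) = 2.24×128 + 7.77×128 + 1.33×238 = 286.72 + 994.56 + 316.54 = 1597.82
L = 1499.98 / 1597.82 × 100 = 93.8767
Paasche component (current-period weights):
ΣP(2020)Q(2020) = 1.93×145 + 7.39×159 + 1.29×233 = 279.85 + 1175.01 + 300.57 = 1755.43
ΣP(2015)Q(2020) = 2.24×145 + 7.77×159 + 1.33×233 = 324.8 + 1235.43 + 309.89 = 1870.12
P = 1755.43 / 1870.12 × 100 = 93.8672
Fisher = √(L × P) = √(93.8767 × 93.8672) = 93.8719

93.87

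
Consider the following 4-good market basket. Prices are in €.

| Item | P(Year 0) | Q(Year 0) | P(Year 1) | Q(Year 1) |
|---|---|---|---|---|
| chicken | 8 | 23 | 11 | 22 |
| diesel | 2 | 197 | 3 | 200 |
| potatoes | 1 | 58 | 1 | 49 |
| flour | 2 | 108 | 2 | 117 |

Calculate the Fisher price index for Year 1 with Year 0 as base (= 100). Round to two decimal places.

131.09

Laspeyres component (base-period weights):
ΣP(Year 1)Q(Year 0) = 11×23 + 3×197 + 1×58 + 2×108 = 253 + 591 + 58 + 216 = 1118
ΣP(Year 0)Q(Year 0) = 8×23 + 2×197 + 1×58 + 2×108 = 184 + 394 + 58 + 216 = 852
L = 1118 / 852 × 100 = 131.2207
Paasche component (current-period weights):
ΣP(Year 1)Q(Year 1) = 11×22 + 3×200 + 1×49 + 2×117 = 242 + 600 + 49 + 234 = 1125
ΣP(Year 0)Q(Year 1) = 8×22 + 2×200 + 1×49 + 2×117 = 176 + 400 + 49 + 234 = 859
P = 1125 / 859 × 100 = 130.9662
Fisher = √(L × P) = √(131.2207 × 130.9662) = 131.0934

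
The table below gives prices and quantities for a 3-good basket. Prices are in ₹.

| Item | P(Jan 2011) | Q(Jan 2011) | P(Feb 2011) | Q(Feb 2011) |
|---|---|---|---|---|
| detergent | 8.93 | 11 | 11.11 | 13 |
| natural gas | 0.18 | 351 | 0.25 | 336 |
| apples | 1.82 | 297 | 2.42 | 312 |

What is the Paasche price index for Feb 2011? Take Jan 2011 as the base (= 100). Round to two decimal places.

Paasche price index uses current-period quantities as weights.
ΣP(Feb 2011)·Q(Feb 2011) = 11.11×13 + 0.25×336 + 2.42×312 = 144.43 + 84 + 755.04 = 983.47
ΣP(Jan 2011)·Q(Feb 2011) = 8.93×13 + 0.18×336 + 1.82×312 = 116.09 + 60.48 + 567.84 = 744.41
Index = 983.47 / 744.41 × 100 = 132.1140

132.11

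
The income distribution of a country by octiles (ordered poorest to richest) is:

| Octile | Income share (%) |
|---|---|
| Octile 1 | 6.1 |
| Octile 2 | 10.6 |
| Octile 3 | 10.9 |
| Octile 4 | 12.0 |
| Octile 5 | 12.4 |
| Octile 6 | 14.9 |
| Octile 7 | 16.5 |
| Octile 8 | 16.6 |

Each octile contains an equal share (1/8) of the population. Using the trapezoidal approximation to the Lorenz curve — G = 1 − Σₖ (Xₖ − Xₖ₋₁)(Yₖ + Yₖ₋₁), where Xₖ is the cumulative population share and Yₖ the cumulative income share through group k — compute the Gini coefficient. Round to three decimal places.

0.144

Cumulative income shares Yₖ: 0.0610, 0.1670, 0.2760, 0.3960, 0.5200, 0.6690, 0.8340, 1.0000
Σ (Xₖ−Xₖ₋₁)(Yₖ+Yₖ₋₁) = (1/8)(0.0610+0.0000) + (1/8)(0.1670+0.0610) + (1/8)(0.2760+0.1670) + (1/8)(0.3960+0.2760) + (1/8)(0.5200+0.3960) + (1/8)(0.6690+0.5200) + (1/8)(0.8340+0.6690) + (1/8)(1.0000+0.8340)
  = 0.0076 + 0.0285 + 0.0554 + 0.0840 + 0.1145 + 0.1486 + 0.1879 + 0.2293 = 0.8558
G = 1 − 0.8558 = 0.1442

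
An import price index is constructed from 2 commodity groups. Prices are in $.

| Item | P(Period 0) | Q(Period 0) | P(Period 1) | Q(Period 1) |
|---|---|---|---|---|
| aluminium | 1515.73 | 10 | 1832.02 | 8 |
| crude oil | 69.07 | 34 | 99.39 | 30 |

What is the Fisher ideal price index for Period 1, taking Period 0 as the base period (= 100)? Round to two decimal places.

124.09

Laspeyres component (base-period weights):
ΣP(Period 1)Q(Period 0) = 1832.02×10 + 99.39×34 = 18320.2 + 3379.26 = 21699.46
ΣP(Period 0)Q(Period 0) = 1515.73×10 + 69.07×34 = 15157.3 + 2348.38 = 17505.68
L = 21699.46 / 17505.68 × 100 = 123.9567
Paasche component (current-period weights):
ΣP(Period 1)Q(Period 1) = 1832.02×8 + 99.39×30 = 14656.16 + 2981.7 = 17637.86
ΣP(Period 0)Q(Period 1) = 1515.73×8 + 69.07×30 = 12125.84 + 2072.1 = 14197.94
P = 17637.86 / 14197.94 × 100 = 124.2283
Fisher = √(L × P) = √(123.9567 × 124.2283) = 124.0924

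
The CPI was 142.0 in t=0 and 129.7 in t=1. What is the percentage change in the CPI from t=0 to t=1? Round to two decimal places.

Change = (129.7 − 142.0) / 142.0 × 100
       = -12.3 / 142.0 × 100 = -8.6620%

-8.66%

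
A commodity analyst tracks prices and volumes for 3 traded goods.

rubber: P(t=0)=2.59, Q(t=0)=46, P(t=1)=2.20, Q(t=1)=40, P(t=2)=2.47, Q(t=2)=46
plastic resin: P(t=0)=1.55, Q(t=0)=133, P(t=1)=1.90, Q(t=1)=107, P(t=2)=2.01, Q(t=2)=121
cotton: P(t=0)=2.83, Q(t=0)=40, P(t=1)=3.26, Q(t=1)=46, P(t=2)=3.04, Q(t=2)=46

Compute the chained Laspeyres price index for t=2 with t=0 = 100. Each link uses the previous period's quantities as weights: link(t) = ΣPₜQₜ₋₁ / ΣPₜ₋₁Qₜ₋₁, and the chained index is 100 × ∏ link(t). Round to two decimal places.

113.56

Link t=0→t=1:
ΣP(t=1)Q(t=0) = 2.20×46 + 1.90×133 + 3.26×40 = 101.2 + 252.7 + 130.4 = 484.3
ΣP(t=0)Q(t=0) = 2.59×46 + 1.55×133 + 2.83×40 = 119.14 + 206.15 + 113.2 = 438.49
link = 484.3/438.49 = 1.104472
Link t=1→t=2:
ΣP(t=2)Q(t=1) = 2.47×40 + 2.01×107 + 3.04×46 = 98.8 + 215.07 + 139.84 = 453.71
ΣP(t=1)Q(t=1) = 2.20×40 + 1.90×107 + 3.26×46 = 88 + 203.3 + 149.96 = 441.26
link = 453.71/441.26 = 1.028215
Chained index = 100 × 1.104472 × 1.028215 = 113.5634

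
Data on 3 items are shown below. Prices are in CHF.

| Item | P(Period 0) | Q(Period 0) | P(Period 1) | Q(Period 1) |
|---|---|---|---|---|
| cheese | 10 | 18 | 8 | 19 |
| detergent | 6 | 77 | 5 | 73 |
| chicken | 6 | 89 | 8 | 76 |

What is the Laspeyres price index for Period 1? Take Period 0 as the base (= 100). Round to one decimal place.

105.5

Laspeyres price index uses base-period quantities as weights.
ΣP(Period 1)·Q(Period 0) = 8×18 + 5×77 + 8×89 = 144 + 385 + 712 = 1241
ΣP(Period 0)·Q(Period 0) = 10×18 + 6×77 + 6×89 = 180 + 462 + 534 = 1176
Index = 1241 / 1176 × 100 = 105.5272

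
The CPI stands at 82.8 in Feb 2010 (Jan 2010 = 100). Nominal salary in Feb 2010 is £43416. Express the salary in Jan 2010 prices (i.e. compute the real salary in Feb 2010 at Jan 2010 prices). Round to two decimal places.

Real = Nominal ÷ (Index/100) = 43416 ÷ (82.8/100)
     = 43416 ÷ 0.828 = 52434.7826

52434.78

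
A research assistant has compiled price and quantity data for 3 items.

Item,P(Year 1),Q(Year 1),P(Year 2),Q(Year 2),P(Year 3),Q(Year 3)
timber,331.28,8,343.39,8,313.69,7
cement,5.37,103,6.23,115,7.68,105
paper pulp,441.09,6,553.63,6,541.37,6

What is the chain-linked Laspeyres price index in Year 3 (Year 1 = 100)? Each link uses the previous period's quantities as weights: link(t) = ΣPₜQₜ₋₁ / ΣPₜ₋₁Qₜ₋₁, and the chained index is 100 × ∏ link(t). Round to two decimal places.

Link Year 1→Year 2:
ΣP(Year 2)Q(Year 1) = 343.39×8 + 6.23×103 + 553.63×6 = 2747.12 + 641.69 + 3321.78 = 6710.59
ΣP(Year 1)Q(Year 1) = 331.28×8 + 5.37×103 + 441.09×6 = 2650.24 + 553.11 + 2646.54 = 5849.89
link = 6710.59/5849.89 = 1.147131
Link Year 2→Year 3:
ΣP(Year 3)Q(Year 2) = 313.69×8 + 7.68×115 + 541.37×6 = 2509.52 + 883.2 + 3248.22 = 6640.94
ΣP(Year 2)Q(Year 2) = 343.39×8 + 6.23×115 + 553.63×6 = 2747.12 + 716.45 + 3321.78 = 6785.35
link = 6640.94/6785.35 = 0.978717
Chained index = 100 × 1.147131 × 0.978717 = 112.2717

112.27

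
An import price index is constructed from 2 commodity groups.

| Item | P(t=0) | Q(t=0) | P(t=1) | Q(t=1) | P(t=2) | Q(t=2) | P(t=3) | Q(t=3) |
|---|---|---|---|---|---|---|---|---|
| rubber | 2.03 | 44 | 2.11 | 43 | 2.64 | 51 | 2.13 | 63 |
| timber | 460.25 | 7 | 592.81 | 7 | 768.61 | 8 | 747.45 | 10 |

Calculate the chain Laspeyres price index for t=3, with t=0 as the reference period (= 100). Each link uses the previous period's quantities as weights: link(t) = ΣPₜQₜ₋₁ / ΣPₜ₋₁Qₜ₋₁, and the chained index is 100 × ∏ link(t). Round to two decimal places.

160.85

Link t=0→t=1:
ΣP(t=1)Q(t=0) = 2.11×44 + 592.81×7 = 92.84 + 4149.67 = 4242.51
ΣP(t=0)Q(t=0) = 2.03×44 + 460.25×7 = 89.32 + 3221.75 = 3311.07
link = 4242.51/3311.07 = 1.281311
Link t=1→t=2:
ΣP(t=2)Q(t=1) = 2.64×43 + 768.61×7 = 113.52 + 5380.27 = 5493.79
ΣP(t=1)Q(t=1) = 2.11×43 + 592.81×7 = 90.73 + 4149.67 = 4240.4
link = 5493.79/4240.4 = 1.295583
Link t=2→t=3:
ΣP(t=3)Q(t=2) = 2.13×51 + 747.45×8 = 108.63 + 5979.6 = 6088.23
ΣP(t=2)Q(t=2) = 2.64×51 + 768.61×8 = 134.64 + 6148.88 = 6283.52
link = 6088.23/6283.52 = 0.968920
Chained index = 100 × 1.281311 × 1.295583 × 0.968920 = 160.8451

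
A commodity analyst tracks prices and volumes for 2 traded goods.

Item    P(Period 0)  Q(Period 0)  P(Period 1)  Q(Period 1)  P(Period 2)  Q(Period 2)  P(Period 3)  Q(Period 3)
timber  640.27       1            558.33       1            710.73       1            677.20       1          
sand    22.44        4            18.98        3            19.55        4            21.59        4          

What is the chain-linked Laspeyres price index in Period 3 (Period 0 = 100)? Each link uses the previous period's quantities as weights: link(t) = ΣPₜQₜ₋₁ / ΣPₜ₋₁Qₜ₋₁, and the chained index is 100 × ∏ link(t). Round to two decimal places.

105.15

Link Period 0→Period 1:
ΣP(Period 1)Q(Period 0) = 558.33×1 + 18.98×4 = 558.33 + 75.92 = 634.25
ΣP(Period 0)Q(Period 0) = 640.27×1 + 22.44×4 = 640.27 + 89.76 = 730.03
link = 634.25/730.03 = 0.868800
Link Period 1→Period 2:
ΣP(Period 2)Q(Period 1) = 710.73×1 + 19.55×3 = 710.73 + 58.65 = 769.38
ΣP(Period 1)Q(Period 1) = 558.33×1 + 18.98×3 = 558.33 + 56.94 = 615.27
link = 769.38/615.27 = 1.250475
Link Period 2→Period 3:
ΣP(Period 3)Q(Period 2) = 677.20×1 + 21.59×4 = 677.2 + 86.36 = 763.56
ΣP(Period 2)Q(Period 2) = 710.73×1 + 19.55×4 = 710.73 + 78.2 = 788.93
link = 763.56/788.93 = 0.967843
Chained index = 100 × 0.868800 × 1.250475 × 0.967843 = 105.1477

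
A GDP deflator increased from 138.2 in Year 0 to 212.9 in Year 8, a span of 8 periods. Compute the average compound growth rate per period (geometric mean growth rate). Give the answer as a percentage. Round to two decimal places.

Growth factor = (212.9/138.2)^(1/8) = (1.540521)^(1/8) = 1.055501
Growth rate = 1.055501 − 1 = 0.055501 = 5.5501%

5.55%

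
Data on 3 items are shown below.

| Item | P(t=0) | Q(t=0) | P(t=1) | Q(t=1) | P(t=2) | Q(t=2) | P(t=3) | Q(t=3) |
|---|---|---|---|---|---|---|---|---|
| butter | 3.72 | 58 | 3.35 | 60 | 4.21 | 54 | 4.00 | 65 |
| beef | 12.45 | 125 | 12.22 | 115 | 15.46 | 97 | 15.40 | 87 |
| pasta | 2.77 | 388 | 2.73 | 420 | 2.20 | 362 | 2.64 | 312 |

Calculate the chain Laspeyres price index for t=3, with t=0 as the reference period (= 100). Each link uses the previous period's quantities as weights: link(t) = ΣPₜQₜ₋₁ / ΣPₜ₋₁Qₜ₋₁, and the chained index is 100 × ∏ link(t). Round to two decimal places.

110.75

Link t=0→t=1:
ΣP(t=1)Q(t=0) = 3.35×58 + 12.22×125 + 2.73×388 = 194.3 + 1527.5 + 1059.24 = 2781.04
ΣP(t=0)Q(t=0) = 3.72×58 + 12.45×125 + 2.77×388 = 215.76 + 1556.25 + 1074.76 = 2846.77
link = 2781.04/2846.77 = 0.976911
Link t=1→t=2:
ΣP(t=2)Q(t=1) = 4.21×60 + 15.46×115 + 2.20×420 = 252.6 + 1777.9 + 924 = 2954.5
ΣP(t=1)Q(t=1) = 3.35×60 + 12.22×115 + 2.73×420 = 201 + 1405.3 + 1146.6 = 2752.9
link = 2954.5/2752.9 = 1.073232
Link t=2→t=3:
ΣP(t=3)Q(t=2) = 4.00×54 + 15.40×97 + 2.64×362 = 216 + 1493.8 + 955.68 = 2665.48
ΣP(t=2)Q(t=2) = 4.21×54 + 15.46×97 + 2.20×362 = 227.34 + 1499.62 + 796.4 = 2523.36
link = 2665.48/2523.36 = 1.056322
Chained index = 100 × 0.976911 × 1.073232 × 1.056322 = 110.7502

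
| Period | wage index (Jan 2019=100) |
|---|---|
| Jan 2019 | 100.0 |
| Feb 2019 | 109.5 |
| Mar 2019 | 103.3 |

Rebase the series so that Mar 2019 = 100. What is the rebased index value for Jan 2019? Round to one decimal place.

Rebased(Jan 2019) = 100.0 / 103.3 × 100 = 96.8054

96.8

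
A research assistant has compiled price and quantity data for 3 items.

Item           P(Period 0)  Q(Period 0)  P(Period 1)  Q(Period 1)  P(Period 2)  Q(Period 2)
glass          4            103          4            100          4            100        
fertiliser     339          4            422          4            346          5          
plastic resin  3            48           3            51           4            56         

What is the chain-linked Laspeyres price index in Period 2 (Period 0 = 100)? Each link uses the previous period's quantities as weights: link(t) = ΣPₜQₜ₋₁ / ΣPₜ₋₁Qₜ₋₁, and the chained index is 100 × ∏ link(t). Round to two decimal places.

104.11

Link Period 0→Period 1:
ΣP(Period 1)Q(Period 0) = 4×103 + 422×4 + 3×48 = 412 + 1688 + 144 = 2244
ΣP(Period 0)Q(Period 0) = 4×103 + 339×4 + 3×48 = 412 + 1356 + 144 = 1912
link = 2244/1912 = 1.173640
Link Period 1→Period 2:
ΣP(Period 2)Q(Period 1) = 4×100 + 346×4 + 4×51 = 400 + 1384 + 204 = 1988
ΣP(Period 1)Q(Period 1) = 4×100 + 422×4 + 3×51 = 400 + 1688 + 153 = 2241
link = 1988/2241 = 0.887104
Chained index = 100 × 1.173640 × 0.887104 = 104.1141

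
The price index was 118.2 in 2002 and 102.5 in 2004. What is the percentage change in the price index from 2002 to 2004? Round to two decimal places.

-13.28%

Change = (102.5 − 118.2) / 118.2 × 100
       = -15.7 / 118.2 × 100 = -13.2826%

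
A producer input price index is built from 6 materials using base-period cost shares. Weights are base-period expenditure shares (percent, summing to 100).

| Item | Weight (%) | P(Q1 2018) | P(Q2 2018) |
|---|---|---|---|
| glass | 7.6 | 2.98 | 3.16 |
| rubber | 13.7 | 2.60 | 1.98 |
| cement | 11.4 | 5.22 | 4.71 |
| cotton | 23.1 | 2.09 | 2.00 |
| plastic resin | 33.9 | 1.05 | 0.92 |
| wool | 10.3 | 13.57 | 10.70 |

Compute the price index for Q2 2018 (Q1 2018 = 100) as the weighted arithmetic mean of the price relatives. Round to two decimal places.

88.71

glass: 7.6 × (3.16/2.98) = 7.6 × 1.060403 = 8.0591
rubber: 13.7 × (1.98/2.60) = 13.7 × 0.761538 = 10.4331
cement: 11.4 × (4.71/5.22) = 11.4 × 0.902299 = 10.2862
cotton: 23.1 × (2.00/2.09) = 23.1 × 0.956938 = 22.1053
plastic resin: 33.9 × (0.92/1.05) = 33.9 × 0.876190 = 29.7029
wool: 10.3 × (10.70/13.57) = 10.3 × 0.788504 = 8.1216
Index = Σ wᵢ·(p₁ᵢ/p₀ᵢ) = 8.0591 + 10.4331 + 10.2862 + 22.1053 + 29.7029 + 8.1216 = 88.7081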